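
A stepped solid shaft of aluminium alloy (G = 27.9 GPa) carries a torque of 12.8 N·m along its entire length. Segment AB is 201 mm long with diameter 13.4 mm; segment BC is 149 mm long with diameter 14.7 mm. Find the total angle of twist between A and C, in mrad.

44.0 mrad

J_AB = π(0.0134)⁴/32 = 3.17×10^-9 m⁴; J_BC = π(0.0147)⁴/32 = 4.58×10^-9 m⁴.
θ = (T/G)·Σ L_i/J_i = (12.80/27.9×10⁹)·(0.201/3.17×10^-9 + 0.149/4.58×10^-9) = 0.04404 rad.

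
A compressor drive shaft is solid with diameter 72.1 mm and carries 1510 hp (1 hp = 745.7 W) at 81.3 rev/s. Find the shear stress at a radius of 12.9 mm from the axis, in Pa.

ω = 2π·81.3 = 510.8 rad/s, so T = P/ω = 1510×745.7 / 510.8 = 2204 N·m.
J = πd⁴/32 = π(0.0721)⁴/32 = 2.653×10^-6 m⁴.
Shear stress varies linearly with radius: τ = T·r/J = 2204 × 0.0129 / 2.653×10^-6 = 1.072×10^7 Pa.

1.07e7 Pa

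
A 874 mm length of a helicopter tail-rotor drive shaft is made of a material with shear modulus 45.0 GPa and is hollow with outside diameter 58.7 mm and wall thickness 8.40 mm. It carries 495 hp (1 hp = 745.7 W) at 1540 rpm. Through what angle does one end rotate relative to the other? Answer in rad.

0.0515 rad

ω = 2π·1540/60 = 161.3 rad/s, so T = P/ω = 495×745.7 / 161.3 = 2289 N·m.
J = π(d_o⁴ − d_i⁴)/32 = π(0.0587⁴ − 0.0419⁴)/32 = 8.630×10^-7 m⁴.
θ = T·L/(G·J) = 2289 × 0.874 / (45.0×10⁹ × 8.630×10^-7) = 0.05151 rad.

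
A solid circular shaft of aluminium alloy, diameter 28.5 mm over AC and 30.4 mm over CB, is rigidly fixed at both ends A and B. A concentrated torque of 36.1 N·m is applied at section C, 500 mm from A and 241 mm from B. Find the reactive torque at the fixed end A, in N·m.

9.79 N·m

Compatibility: T_A·a/J_AC = T_B·b/J_CB with T_A + T_B = T₀.
J_AC = 6.48×10^-8 m⁴, J_CB = 8.38×10^-8 m⁴, so T_A = T₀·(J_AC/a)/((J_AC/a)+(J_CB/b)) = 9.794 N·m, T_B = 26.31 N·m.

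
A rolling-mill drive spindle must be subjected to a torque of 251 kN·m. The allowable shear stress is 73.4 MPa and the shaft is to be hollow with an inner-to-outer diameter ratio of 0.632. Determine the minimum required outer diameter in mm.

For a hollow shaft with d_i/d_o = 0.632: τ_max = 16T/(π d_o³ (1−k⁴)), so d_o = [16T/(π τ_allow (1−k⁴))]^(1/3) = [16·251000/(π·7.34×10^7·0.8405)]^(1/3) = 0.2747 m.

275 mm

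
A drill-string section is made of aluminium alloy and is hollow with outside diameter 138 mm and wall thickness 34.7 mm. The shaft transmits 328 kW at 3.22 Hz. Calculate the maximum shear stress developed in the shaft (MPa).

33.5 MPa

ω = 2π·3.22 = 20.23 rad/s, so T = P/ω = 328×10³ / 20.23 = 16210 N·m.
J = π(d_o⁴ − d_i⁴)/32 = π(0.138⁴ − 0.0686⁴)/32 = 3.343×10^-5 m⁴.
τ_max = T·r/J = 16210 × 0.0690 / 3.343×10^-5 = 3.346×10^7 Pa.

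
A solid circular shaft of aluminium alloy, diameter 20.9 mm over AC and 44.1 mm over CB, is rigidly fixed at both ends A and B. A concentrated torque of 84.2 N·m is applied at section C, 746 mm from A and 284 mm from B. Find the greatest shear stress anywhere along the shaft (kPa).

Compatibility: T_A·a/J_AC = T_B·b/J_CB with T_A + T_B = T₀.
J_AC = 1.87×10^-8 m⁴, J_CB = 3.71×10^-7 m⁴, so T_A = T₀·(J_AC/a)/((J_AC/a)+(J_CB/b)) = 1.587 N·m, T_B = 82.61 N·m.
τ in each portion: τ_AC = 8.85×10^5 Pa, τ_CB = 4.91×10^6 Pa; maximum is in CB.
τ_max = T_CB·r/J = 82.61·0.0221/3.71×10^-7 = 4.906×10^6 Pa.

4910 kPa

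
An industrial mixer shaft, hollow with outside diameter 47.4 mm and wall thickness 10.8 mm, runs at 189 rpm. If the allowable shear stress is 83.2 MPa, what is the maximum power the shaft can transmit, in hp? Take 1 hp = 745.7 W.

42.1 hp

J = π(d_o⁴ − d_i⁴)/32 = π(0.0474⁴ − 0.0258⁴)/32 = 4.521×10^-7 m⁴.
T_max = τ_allow·J/r = 8.32×10^7 × 4.521×10^-7 / 0.0237 = 1587 N·m.
ω = 2π·189/60 = 19.79 rad/s, so P_max = T_max·ω = 3.141×10^4 W.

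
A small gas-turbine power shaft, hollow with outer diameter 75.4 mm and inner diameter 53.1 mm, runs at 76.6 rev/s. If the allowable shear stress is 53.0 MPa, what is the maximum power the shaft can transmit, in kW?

1620 kW

J = π(d_o⁴ − d_i⁴)/32 = π(0.0754⁴ − 0.0531⁴)/32 = 2.393×10^-6 m⁴.
T_max = τ_allow·J/r = 5.30×10^7 × 2.393×10^-6 / 0.0377 = 3364 N·m.
ω = 2π·76.6 = 481.3 rad/s, so P_max = T_max·ω = 1.619×10^6 W.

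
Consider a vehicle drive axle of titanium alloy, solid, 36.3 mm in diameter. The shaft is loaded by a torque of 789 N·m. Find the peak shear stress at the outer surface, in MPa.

J = πd⁴/32 = π(0.0363)⁴/32 = 1.705×10^-7 m⁴.
τ_max = T·r/J = 789.0 × 0.0181 / 1.705×10^-7 = 8.401×10^7 Pa.

84.0 MPa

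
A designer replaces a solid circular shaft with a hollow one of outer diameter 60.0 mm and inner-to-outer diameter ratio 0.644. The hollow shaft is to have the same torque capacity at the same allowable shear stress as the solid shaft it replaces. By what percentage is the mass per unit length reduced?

33.6 %

Equal τ_max and T ⇒ the solid shaft needs d_s³ = d_o³(1−k⁴), so d_s = 60.0·(1−0.644⁴)^(1/3) = 56.34 mm.
Area ratio A_h/A_s = d_o²(1−k²)/d_s² = (1−k²)/(1−k⁴)^(2/3) = 0.6637.
Mass saving = 1 − 0.6637 = 33.6 %.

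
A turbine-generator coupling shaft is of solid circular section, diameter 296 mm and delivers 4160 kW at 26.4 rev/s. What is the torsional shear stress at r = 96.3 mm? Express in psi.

ω = 2π·26.4 = 165.9 rad/s, so T = P/ω = 4160×10³ / 165.9 = 25080 N·m.
J = πd⁴/32 = π(0.296)⁴/32 = 7.536×10^-4 m⁴.
Shear stress varies linearly with radius: τ = T·r/J = 25080 × 0.0963 / 7.536×10^-4 = 3.205×10^6 Pa.

465 psi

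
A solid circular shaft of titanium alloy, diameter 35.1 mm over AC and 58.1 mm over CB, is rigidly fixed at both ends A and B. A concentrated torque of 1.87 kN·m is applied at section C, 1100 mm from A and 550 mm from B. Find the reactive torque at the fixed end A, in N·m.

117 N·m

Compatibility: T_A·a/J_AC = T_B·b/J_CB with T_A + T_B = T₀.
J_AC = 1.49×10^-7 m⁴, J_CB = 1.12×10^-6 m⁴, so T_A = T₀·(J_AC/a)/((J_AC/a)+(J_CB/b)) = 116.8 N·m, T_B = 1753 N·m.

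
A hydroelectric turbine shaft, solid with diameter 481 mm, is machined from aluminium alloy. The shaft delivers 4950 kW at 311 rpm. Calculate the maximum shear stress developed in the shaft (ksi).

1.01 ksi

ω = 2π·311/60 = 32.57 rad/s, so T = P/ω = 4950×10³ / 32.57 = 152000 N·m.
J = πd⁴/32 = π(0.481)⁴/32 = 5.255×10^-3 m⁴.
τ_max = T·r/J = 152000 × 0.240 / 5.255×10^-3 = 6.956×10^6 Pa.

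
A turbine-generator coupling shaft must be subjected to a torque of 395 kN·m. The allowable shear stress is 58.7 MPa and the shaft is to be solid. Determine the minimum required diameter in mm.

325 mm

For a solid shaft τ_max = 16T/(πd³), so d = (16T/(π τ_allow))^(1/3) = (16·395000/(π·5.87×10^7))^(1/3) = 0.3248 m.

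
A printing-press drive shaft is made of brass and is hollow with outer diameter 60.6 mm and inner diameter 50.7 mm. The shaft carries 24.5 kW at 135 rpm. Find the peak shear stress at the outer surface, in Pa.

7.78e7 Pa

ω = 2π·135/60 = 14.14 rad/s, so T = P/ω = 24.5×10³ / 14.14 = 1733 N·m.
J = π(d_o⁴ − d_i⁴)/32 = π(0.0606⁴ − 0.0507⁴)/32 = 6.753×10^-7 m⁴.
τ_max = T·r/J = 1733 × 0.0303 / 6.753×10^-7 = 7.776×10^7 Pa.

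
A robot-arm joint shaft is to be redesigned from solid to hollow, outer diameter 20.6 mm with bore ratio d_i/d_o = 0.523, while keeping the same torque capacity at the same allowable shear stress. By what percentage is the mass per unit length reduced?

23.5 %

Equal τ_max and T ⇒ the solid shaft needs d_s³ = d_o³(1−k⁴), so d_s = 20.6·(1−0.523⁴)^(1/3) = 20.07 mm.
Area ratio A_h/A_s = d_o²(1−k²)/d_s² = (1−k²)/(1−k⁴)^(2/3) = 0.7651.
Mass saving = 1 − 0.7651 = 23.5 %.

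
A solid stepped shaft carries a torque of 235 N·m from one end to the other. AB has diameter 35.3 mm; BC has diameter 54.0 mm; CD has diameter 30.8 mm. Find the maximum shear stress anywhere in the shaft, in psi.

5940 psi

Under the same torque, τ_max = 16T/(πd³) is largest where d is smallest — segment CD (d = 30.8 mm).
τ_max = 16·235.0/(π·(0.0308)³) = 4.096×10^7 Pa.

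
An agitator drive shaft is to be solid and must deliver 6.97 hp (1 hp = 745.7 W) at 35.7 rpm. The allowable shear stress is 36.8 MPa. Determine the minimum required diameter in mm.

57.7 mm

ω = 2π·35.7/60 = 3.738 rad/s, so T = P/ω = 6.97×745.7 / 3.738 = 1390 N·m.
For a solid shaft τ_max = 16T/(πd³), so d = (16T/(π τ_allow))^(1/3) = (16·1390/(π·3.68×10^7))^(1/3) = 0.05773 m.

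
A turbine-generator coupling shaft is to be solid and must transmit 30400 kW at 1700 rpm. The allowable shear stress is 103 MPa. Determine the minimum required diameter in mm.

204 mm

ω = 2π·1700/60 = 178.0 rad/s, so T = P/ω = 30400×10³ / 178.0 = 170800 N·m.
For a solid shaft τ_max = 16T/(πd³), so d = (16T/(π τ_allow))^(1/3) = (16·170800/(π·1.03×10^8))^(1/3) = 0.2036 m.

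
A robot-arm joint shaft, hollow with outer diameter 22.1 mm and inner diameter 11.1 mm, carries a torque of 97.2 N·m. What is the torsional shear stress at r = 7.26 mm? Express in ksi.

J = π(d_o⁴ − d_i⁴)/32 = π(0.0221⁴ − 0.0111⁴)/32 = 2.193×10^-8 m⁴.
Shear stress varies linearly with radius: τ = T·r/J = 97.20 × 0.00726 / 2.193×10^-8 = 3.218×10^7 Pa.

4.67 ksi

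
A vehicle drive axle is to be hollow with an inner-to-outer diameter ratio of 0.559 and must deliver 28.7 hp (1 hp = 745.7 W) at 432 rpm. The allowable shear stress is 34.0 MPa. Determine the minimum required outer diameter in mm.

ω = 2π·432/60 = 45.24 rad/s, so T = P/ω = 28.7×745.7 / 45.24 = 473.1 N·m.
For a hollow shaft with d_i/d_o = 0.559: τ_max = 16T/(π d_o³ (1−k⁴)), so d_o = [16T/(π τ_allow (1−k⁴))]^(1/3) = [16·473.1/(π·3.40×10^7·0.9024)]^(1/3) = 0.04282 m.

42.8 mm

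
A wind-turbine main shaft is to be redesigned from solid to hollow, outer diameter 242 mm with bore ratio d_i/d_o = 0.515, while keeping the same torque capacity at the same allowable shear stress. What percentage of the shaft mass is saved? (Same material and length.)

22.9 %

Equal τ_max and T ⇒ the solid shaft needs d_s³ = d_o³(1−k⁴), so d_s = 242·(1−0.515⁴)^(1/3) = 236.2 mm.
Area ratio A_h/A_s = d_o²(1−k²)/d_s² = (1−k²)/(1−k⁴)^(2/3) = 0.7714.
Mass saving = 1 − 0.7714 = 22.9 %.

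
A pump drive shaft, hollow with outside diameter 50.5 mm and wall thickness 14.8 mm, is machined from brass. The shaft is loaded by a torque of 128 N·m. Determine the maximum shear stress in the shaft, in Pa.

J = π(d_o⁴ − d_i⁴)/32 = π(0.0505⁴ − 0.0209⁴)/32 = 6.198×10^-7 m⁴.
τ_max = T·r/J = 128.0 × 0.0253 / 6.198×10^-7 = 5.215×10^6 Pa.

5.21e6 Pa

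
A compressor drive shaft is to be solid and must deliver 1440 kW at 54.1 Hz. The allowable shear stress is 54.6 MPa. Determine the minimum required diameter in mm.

73.4 mm

ω = 2π·54.1 = 339.9 rad/s, so T = P/ω = 1440×10³ / 339.9 = 4236 N·m.
For a solid shaft τ_max = 16T/(πd³), so d = (16T/(π τ_allow))^(1/3) = (16·4236/(π·5.46×10^7))^(1/3) = 0.07338 m.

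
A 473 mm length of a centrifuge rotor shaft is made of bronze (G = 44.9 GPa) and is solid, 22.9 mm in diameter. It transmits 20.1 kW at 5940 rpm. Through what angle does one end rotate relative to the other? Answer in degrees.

0.722°

ω = 2π·5940/60 = 622.0 rad/s, so T = P/ω = 20.1×10³ / 622.0 = 32.31 N·m.
J = πd⁴/32 = π(0.0229)⁴/32 = 2.700×10^-8 m⁴.
θ = T·L/(G·J) = 32.31 × 0.473 / (44.9×10⁹ × 2.700×10^-8) = 0.01261 rad.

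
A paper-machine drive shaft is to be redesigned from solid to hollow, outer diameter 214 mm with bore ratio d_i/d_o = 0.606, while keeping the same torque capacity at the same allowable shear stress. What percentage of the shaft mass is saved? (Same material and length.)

Equal τ_max and T ⇒ the solid shaft needs d_s³ = d_o³(1−k⁴), so d_s = 214·(1−0.606⁴)^(1/3) = 203.9 mm.
Area ratio A_h/A_s = d_o²(1−k²)/d_s² = (1−k²)/(1−k⁴)^(2/3) = 0.6969.
Mass saving = 1 − 0.6969 = 30.3 %.

30.3 %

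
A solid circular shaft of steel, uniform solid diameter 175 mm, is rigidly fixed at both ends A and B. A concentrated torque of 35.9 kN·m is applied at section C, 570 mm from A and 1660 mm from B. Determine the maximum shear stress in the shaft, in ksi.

3.68 ksi

With uniform GJ and both ends fixed, compatibility θ_AC = θ_CB gives T_A·a = T_B·b, together with T_A + T_B = T₀.
T_A = T₀·b/(a+b) = 35900·1660/2230 = 26720 N·m; T_B = 9176 N·m.
τ in each portion: τ_AC = 2.54×10^7 Pa, τ_CB = 8.72×10^6 Pa; maximum is in AC.
τ_max = T_AC·r/J = 26720·0.0875/9.21×10^-5 = 2.540×10^7 Pa.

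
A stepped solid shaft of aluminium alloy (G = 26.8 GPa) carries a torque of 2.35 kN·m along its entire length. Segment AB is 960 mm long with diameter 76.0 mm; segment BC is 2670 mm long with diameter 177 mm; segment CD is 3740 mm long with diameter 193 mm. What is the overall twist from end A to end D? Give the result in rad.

0.0305 rad

J_AB = π(0.0760)⁴/32 = 3.28×10^-6 m⁴; J_BC = π(0.177)⁴/32 = 9.64×10^-5 m⁴; J_CD = π(0.193)⁴/32 = 1.36×10^-4 m⁴.
θ = (T/G)·Σ L_i/J_i = (2350/26.8×10⁹)·(0.960/3.28×10^-6 + 2.67/9.64×10^-5 + 3.74/1.36×10^-4) = 0.03054 rad.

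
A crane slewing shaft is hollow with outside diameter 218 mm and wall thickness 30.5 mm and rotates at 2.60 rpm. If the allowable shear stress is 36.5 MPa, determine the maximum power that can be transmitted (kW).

J = π(d_o⁴ − d_i⁴)/32 = π(0.218⁴ − 0.157⁴)/32 = 1.621×10^-4 m⁴.
T_max = τ_allow·J/r = 3.65×10^7 × 1.621×10^-4 / 0.109 = 54280 N·m.
ω = 2π·2.60/60 = 0.2723 rad/s, so P_max = T_max·ω = 1.478×10^4 W.

14.8 kW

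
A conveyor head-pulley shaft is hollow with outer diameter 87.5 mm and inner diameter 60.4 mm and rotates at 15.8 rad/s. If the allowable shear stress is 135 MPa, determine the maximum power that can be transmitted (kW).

217 kW

J = π(d_o⁴ − d_i⁴)/32 = π(0.0875⁴ − 0.0604⁴)/32 = 4.448×10^-6 m⁴.
T_max = τ_allow·J/r = 1.35×10^8 × 4.448×10^-6 / 0.0437 = 13730 N·m.
ω = 15.8 rad/s, so P_max = T_max·ω = 2.169×10^5 W.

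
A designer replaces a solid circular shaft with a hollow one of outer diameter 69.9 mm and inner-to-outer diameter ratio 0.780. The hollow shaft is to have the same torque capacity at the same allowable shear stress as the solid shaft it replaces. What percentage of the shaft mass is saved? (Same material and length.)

46.7 %

Equal τ_max and T ⇒ the solid shaft needs d_s³ = d_o³(1−k⁴), so d_s = 69.9·(1−0.780⁴)^(1/3) = 59.92 mm.
Area ratio A_h/A_s = d_o²(1−k²)/d_s² = (1−k²)/(1−k⁴)^(2/3) = 0.5329.
Mass saving = 1 − 0.5329 = 46.7 %.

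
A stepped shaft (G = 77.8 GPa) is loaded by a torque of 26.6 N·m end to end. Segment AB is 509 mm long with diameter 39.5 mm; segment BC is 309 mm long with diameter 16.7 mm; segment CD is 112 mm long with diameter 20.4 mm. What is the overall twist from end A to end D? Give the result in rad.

J_AB = π(0.0395)⁴/32 = 2.39×10^-7 m⁴; J_BC = π(0.0167)⁴/32 = 7.64×10^-9 m⁴; J_CD = π(0.0204)⁴/32 = 1.70×10^-8 m⁴.
θ = (T/G)·Σ L_i/J_i = (26.60/77.8×10⁹)·(0.509/2.39×10^-7 + 0.309/7.64×10^-9 + 0.112/1.70×10^-8) = 0.01682 rad.

0.0168 rad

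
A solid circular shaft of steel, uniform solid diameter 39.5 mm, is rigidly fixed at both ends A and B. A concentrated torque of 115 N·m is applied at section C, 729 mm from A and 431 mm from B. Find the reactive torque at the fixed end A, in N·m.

42.7 N·m

With uniform GJ and both ends fixed, compatibility θ_AC = θ_CB gives T_A·a = T_B·b, together with T_A + T_B = T₀.
T_A = T₀·b/(a+b) = 115.0·431/1160 = 42.73 N·m; T_B = 72.27 N·m.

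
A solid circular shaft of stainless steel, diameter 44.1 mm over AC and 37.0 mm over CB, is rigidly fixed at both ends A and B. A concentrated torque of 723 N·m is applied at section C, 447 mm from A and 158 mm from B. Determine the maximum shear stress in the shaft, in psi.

6150 psi

Compatibility: T_A·a/J_AC = T_B·b/J_CB with T_A + T_B = T₀.
J_AC = 3.71×10^-7 m⁴, J_CB = 1.84×10^-7 m⁴, so T_A = T₀·(J_AC/a)/((J_AC/a)+(J_CB/b)) = 301.0 N·m, T_B = 422.0 N·m.
τ in each portion: τ_AC = 1.79×10^7 Pa, τ_CB = 4.24×10^7 Pa; maximum is in CB.
τ_max = T_CB·r/J = 422.0·0.0185/1.84×10^-7 = 4.243×10^7 Pa.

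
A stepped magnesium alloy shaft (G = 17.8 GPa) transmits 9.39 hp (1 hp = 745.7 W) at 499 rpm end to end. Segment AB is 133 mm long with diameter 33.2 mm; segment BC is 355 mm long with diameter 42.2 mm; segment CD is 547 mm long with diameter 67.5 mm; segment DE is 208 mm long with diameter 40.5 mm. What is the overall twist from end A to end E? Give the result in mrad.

24.9 mrad

ω = 2π·499/60 = 52.26 rad/s, so T = P/ω = 9.39×745.7 / 52.26 = 134.0 N·m.
J_AB = π(0.0332)⁴/32 = 1.19×10^-7 m⁴; J_BC = π(0.0422)⁴/32 = 3.11×10^-7 m⁴; J_CD = π(0.0675)⁴/32 = 2.04×10^-6 m⁴; J_DE = π(0.0405)⁴/32 = 2.64×10^-7 m⁴.
θ = (T/G)·Σ L_i/J_i = (134.0/17.8×10⁹)·(0.133/1.19×10^-7 + 0.355/3.11×10^-7 + 0.547/2.04×10^-6 + 0.208/2.64×10^-7) = 0.02493 rad.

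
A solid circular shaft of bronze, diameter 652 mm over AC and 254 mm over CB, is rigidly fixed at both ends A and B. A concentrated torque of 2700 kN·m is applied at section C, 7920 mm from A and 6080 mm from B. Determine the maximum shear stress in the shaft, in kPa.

48200 kPa

Compatibility: T_A·a/J_AC = T_B·b/J_CB with T_A + T_B = T₀.
J_AC = 0.0177 m⁴, J_CB = 4.09×10^-4 m⁴, so T_A = T₀·(J_AC/a)/((J_AC/a)+(J_CB/b)) = 2.621e6 N·m, T_B = 78650 N·m.
τ in each portion: τ_AC = 4.82×10^7 Pa, τ_CB = 2.44×10^7 Pa; maximum is in AC.
τ_max = T_AC·r/J = 2.621e6·0.326/0.0177 = 4.817×10^7 Pa.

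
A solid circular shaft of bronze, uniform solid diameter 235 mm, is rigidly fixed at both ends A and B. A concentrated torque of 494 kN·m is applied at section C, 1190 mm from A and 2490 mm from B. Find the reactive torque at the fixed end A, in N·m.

With uniform GJ and both ends fixed, compatibility θ_AC = θ_CB gives T_A·a = T_B·b, together with T_A + T_B = T₀.
T_A = T₀·b/(a+b) = 494000·2490/3680 = 334300 N·m; T_B = 159700 N·m.

334000 N·m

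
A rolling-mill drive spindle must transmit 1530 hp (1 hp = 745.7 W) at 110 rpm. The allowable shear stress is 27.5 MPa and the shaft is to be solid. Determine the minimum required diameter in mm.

264 mm

ω = 2π·110/60 = 11.52 rad/s, so T = P/ω = 1530×745.7 / 11.52 = 99050 N·m.
For a solid shaft τ_max = 16T/(πd³), so d = (16T/(π τ_allow))^(1/3) = (16·99050/(π·2.75×10^7))^(1/3) = 0.2637 m.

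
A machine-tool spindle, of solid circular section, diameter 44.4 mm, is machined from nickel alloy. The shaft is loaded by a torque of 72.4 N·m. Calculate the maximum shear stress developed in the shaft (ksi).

J = πd⁴/32 = π(0.0444)⁴/32 = 3.815×10^-7 m⁴.
τ_max = T·r/J = 72.40 × 0.0222 / 3.815×10^-7 = 4.213×10^6 Pa.

0.611 ksi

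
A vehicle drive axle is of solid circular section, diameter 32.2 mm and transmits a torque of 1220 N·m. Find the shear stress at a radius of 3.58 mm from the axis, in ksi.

J = πd⁴/32 = π(0.0322)⁴/32 = 1.055×10^-7 m⁴.
Shear stress varies linearly with radius: τ = T·r/J = 1220 × 0.00358 / 1.055×10^-7 = 4.138×10^7 Pa.

6.00 ksi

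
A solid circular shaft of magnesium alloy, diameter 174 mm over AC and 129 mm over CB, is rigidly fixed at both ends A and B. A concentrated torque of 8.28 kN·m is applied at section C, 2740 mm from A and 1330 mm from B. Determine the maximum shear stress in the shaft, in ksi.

1.09 ksi

Compatibility: T_A·a/J_AC = T_B·b/J_CB with T_A + T_B = T₀.
J_AC = 9.00×10^-5 m⁴, J_CB = 2.72×10^-5 m⁴, so T_A = T₀·(J_AC/a)/((J_AC/a)+(J_CB/b)) = 5104 N·m, T_B = 3176 N·m.
τ in each portion: τ_AC = 4.93×10^6 Pa, τ_CB = 7.54×10^6 Pa; maximum is in CB.
τ_max = T_CB·r/J = 3176·0.0645/2.72×10^-5 = 7.536×10^6 Pa.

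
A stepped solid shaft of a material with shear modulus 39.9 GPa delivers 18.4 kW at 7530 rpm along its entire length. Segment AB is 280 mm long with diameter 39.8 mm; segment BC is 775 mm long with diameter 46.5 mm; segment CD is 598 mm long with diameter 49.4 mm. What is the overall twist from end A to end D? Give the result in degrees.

0.129°

ω = 2π·7530/60 = 788.5 rad/s, so T = P/ω = 18.4×10³ / 788.5 = 23.33 N·m.
J_AB = π(0.0398)⁴/32 = 2.46×10^-7 m⁴; J_BC = π(0.0465)⁴/32 = 4.59×10^-7 m⁴; J_CD = π(0.0494)⁴/32 = 5.85×10^-7 m⁴.
θ = (T/G)·Σ L_i/J_i = (23.33/39.9×10⁹)·(0.280/2.46×10^-7 + 0.775/4.59×10^-7 + 0.598/5.85×10^-7) = 2.250×10^-3 rad.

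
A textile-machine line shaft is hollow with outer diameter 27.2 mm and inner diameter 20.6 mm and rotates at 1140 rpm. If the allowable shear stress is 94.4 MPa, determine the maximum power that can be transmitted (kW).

29.9 kW

J = π(d_o⁴ − d_i⁴)/32 = π(0.0272⁴ − 0.0206⁴)/32 = 3.606×10^-8 m⁴.
T_max = τ_allow·J/r = 9.44×10^7 × 3.606×10^-8 / 0.0136 = 250.3 N·m.
ω = 2π·1140/60 = 119.4 rad/s, so P_max = T_max·ω = 2.988×10^4 W.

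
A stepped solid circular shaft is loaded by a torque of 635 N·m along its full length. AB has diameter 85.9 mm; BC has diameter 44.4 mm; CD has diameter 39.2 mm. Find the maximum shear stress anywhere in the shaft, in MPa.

Under the same torque, τ_max = 16T/(πd³) is largest where d is smallest — segment CD (d = 39.2 mm).
τ_max = 16·635.0/(π·(0.0392)³) = 5.369×10^7 Pa.

53.7 MPa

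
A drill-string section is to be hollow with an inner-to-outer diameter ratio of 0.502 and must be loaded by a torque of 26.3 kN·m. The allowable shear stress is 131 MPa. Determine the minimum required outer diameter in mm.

103 mm

For a hollow shaft with d_i/d_o = 0.502: τ_max = 16T/(π d_o³ (1−k⁴)), so d_o = [16T/(π τ_allow (1−k⁴))]^(1/3) = [16·26300/(π·1.31×10^8·0.9365)]^(1/3) = 0.1030 m.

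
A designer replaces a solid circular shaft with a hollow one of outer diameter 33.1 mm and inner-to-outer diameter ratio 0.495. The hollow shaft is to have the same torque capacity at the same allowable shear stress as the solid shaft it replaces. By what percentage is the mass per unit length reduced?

21.3 %

Equal τ_max and T ⇒ the solid shaft needs d_s³ = d_o³(1−k⁴), so d_s = 33.1·(1−0.495⁴)^(1/3) = 32.42 mm.
Area ratio A_h/A_s = d_o²(1−k²)/d_s² = (1−k²)/(1−k⁴)^(2/3) = 0.7868.
Mass saving = 1 − 0.7868 = 21.3 %.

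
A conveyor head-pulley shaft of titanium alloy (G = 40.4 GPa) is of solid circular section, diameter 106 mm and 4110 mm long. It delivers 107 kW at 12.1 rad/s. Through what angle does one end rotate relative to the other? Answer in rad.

0.0726 rad

ω = 12.1 rad/s, so T = P/ω = 107×10³ / 12.10 = 8843 N·m.
J = πd⁴/32 = π(0.106)⁴/32 = 1.239×10^-5 m⁴.
θ = T·L/(G·J) = 8843 × 4.11 / (40.4×10⁹ × 1.239×10^-5) = 0.07258 rad.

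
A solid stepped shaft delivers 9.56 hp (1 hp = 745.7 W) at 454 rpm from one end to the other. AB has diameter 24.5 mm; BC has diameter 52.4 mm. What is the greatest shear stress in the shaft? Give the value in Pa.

5.19e7 Pa

ω = 2π·454/60 = 47.54 rad/s, so T = P/ω = 9.56×745.7 / 47.54 = 149.9 N·m.
Under the same torque, τ_max = 16T/(πd³) is largest where d is smallest — segment AB (d = 24.5 mm).
τ_max = 16·149.9/(π·(0.0245)³) = 5.193×10^7 Pa.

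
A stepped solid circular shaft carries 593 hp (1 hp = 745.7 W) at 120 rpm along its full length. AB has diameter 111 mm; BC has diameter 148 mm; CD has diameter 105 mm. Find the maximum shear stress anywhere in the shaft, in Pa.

ω = 2π·120/60 = 12.57 rad/s, so T = P/ω = 593×745.7 / 12.57 = 35190 N·m.
Under the same torque, τ_max = 16T/(πd³) is largest where d is smallest — segment CD (d = 105 mm).
τ_max = 16·35190/(π·(0.105)³) = 1.548×10^8 Pa.

1.55e8 Pa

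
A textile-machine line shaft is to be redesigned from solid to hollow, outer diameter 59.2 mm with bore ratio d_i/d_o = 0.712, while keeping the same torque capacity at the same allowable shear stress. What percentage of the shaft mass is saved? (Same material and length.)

Equal τ_max and T ⇒ the solid shaft needs d_s³ = d_o³(1−k⁴), so d_s = 59.2·(1−0.712⁴)^(1/3) = 53.62 mm.
Area ratio A_h/A_s = d_o²(1−k²)/d_s² = (1−k²)/(1−k⁴)^(2/3) = 0.6010.
Mass saving = 1 − 0.6010 = 39.9 %.

39.9 %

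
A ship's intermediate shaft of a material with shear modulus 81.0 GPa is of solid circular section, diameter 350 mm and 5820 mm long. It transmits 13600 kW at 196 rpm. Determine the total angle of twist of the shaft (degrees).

ω = 2π·196/60 = 20.53 rad/s, so T = P/ω = 13600×10³ / 20.53 = 662600 N·m.
J = πd⁴/32 = π(0.350)⁴/32 = 1.473×10^-3 m⁴.
θ = T·L/(G·J) = 662600 × 5.82 / (81.0×10⁹ × 1.473×10^-3) = 0.03232 rad.

1.85°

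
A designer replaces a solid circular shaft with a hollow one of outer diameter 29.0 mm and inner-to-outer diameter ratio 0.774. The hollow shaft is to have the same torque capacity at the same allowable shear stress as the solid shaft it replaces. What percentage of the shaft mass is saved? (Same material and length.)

Equal τ_max and T ⇒ the solid shaft needs d_s³ = d_o³(1−k⁴), so d_s = 29.0·(1−0.774⁴)^(1/3) = 25.01 mm.
Area ratio A_h/A_s = d_o²(1−k²)/d_s² = (1−k²)/(1−k⁴)^(2/3) = 0.5392.
Mass saving = 1 − 0.5392 = 46.1 %.

46.1 %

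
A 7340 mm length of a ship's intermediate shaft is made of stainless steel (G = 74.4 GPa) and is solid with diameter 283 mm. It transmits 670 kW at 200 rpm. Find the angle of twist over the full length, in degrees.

ω = 2π·200/60 = 20.94 rad/s, so T = P/ω = 670×10³ / 20.94 = 31990 N·m.
J = πd⁴/32 = π(0.283)⁴/32 = 6.297×10^-4 m⁴.
θ = T·L/(G·J) = 31990 × 7.34 / (74.4×10⁹ × 6.297×10^-4) = 5.012×10^-3 rad.

0.287°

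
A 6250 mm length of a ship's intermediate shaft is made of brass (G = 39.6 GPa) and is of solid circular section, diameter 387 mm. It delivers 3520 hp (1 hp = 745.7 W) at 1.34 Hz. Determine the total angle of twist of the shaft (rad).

ω = 2π·1.34 = 8.419 rad/s, so T = P/ω = 3520×745.7 / 8.419 = 311800 N·m.
J = πd⁴/32 = π(0.387)⁴/32 = 2.202×10^-3 m⁴.
θ = T·L/(G·J) = 311800 × 6.25 / (39.6×10⁹ × 2.202×10^-3) = 0.02234 rad.

0.0223 rad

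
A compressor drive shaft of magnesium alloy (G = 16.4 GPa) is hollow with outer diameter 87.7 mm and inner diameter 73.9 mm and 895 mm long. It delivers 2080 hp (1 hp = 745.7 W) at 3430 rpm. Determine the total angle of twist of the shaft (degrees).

ω = 2π·3430/60 = 359.2 rad/s, so T = P/ω = 2080×745.7 / 359.2 = 4318 N·m.
J = π(d_o⁴ − d_i⁴)/32 = π(0.0877⁴ − 0.0739⁴)/32 = 2.880×10^-6 m⁴.
θ = T·L/(G·J) = 4318 × 0.895 / (16.4×10⁹ × 2.880×10^-6) = 0.08184 rad.

4.69°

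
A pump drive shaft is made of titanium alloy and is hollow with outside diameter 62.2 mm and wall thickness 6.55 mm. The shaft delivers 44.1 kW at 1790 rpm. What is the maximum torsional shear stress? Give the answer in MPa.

ω = 2π·1790/60 = 187.4 rad/s, so T = P/ω = 44.1×10³ / 187.4 = 235.3 N·m.
J = π(d_o⁴ − d_i⁴)/32 = π(0.0622⁴ − 0.0491⁴)/32 = 8.989×10^-7 m⁴.
τ_max = T·r/J = 235.3 × 0.0311 / 8.989×10^-7 = 8.140×10^6 Pa.

8.14 MPa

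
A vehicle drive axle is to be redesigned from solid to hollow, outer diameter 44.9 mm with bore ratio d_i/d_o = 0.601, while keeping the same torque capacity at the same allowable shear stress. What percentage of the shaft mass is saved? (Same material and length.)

29.9 %

Equal τ_max and T ⇒ the solid shaft needs d_s³ = d_o³(1−k⁴), so d_s = 44.9·(1−0.601⁴)^(1/3) = 42.86 mm.
Area ratio A_h/A_s = d_o²(1−k²)/d_s² = (1−k²)/(1−k⁴)^(2/3) = 0.7012.
Mass saving = 1 − 0.7012 = 29.9 %.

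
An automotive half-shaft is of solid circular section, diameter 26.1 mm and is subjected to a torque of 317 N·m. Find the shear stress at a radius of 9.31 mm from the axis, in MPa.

J = πd⁴/32 = π(0.0261)⁴/32 = 4.556×10^-8 m⁴.
Shear stress varies linearly with radius: τ = T·r/J = 317.0 × 0.00931 / 4.556×10^-8 = 6.478×10^7 Pa.

64.8 MPa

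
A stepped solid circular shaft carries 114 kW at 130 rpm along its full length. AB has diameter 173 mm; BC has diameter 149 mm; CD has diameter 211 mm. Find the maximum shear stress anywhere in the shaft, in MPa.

12.9 MPa

ω = 2π·130/60 = 13.61 rad/s, so T = P/ω = 114×10³ / 13.61 = 8374 N·m.
Under the same torque, τ_max = 16T/(πd³) is largest where d is smallest — segment BC (d = 149 mm).
τ_max = 16·8374/(π·(0.149)³) = 1.289×10^7 Pa.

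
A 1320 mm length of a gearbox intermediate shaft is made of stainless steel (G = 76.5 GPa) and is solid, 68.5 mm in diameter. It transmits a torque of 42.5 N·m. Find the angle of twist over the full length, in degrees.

J = πd⁴/32 = π(0.0685)⁴/32 = 2.162×10^-6 m⁴.
θ = T·L/(G·J) = 42.50 × 1.32 / (76.5×10⁹ × 2.162×10^-6) = 3.393×10^-4 rad.

0.0194°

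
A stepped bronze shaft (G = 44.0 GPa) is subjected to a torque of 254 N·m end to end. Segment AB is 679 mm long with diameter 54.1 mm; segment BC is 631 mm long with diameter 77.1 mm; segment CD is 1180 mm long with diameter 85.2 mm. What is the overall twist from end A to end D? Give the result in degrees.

J_AB = π(0.0541)⁴/32 = 8.41×10^-7 m⁴; J_BC = π(0.0771)⁴/32 = 3.47×10^-6 m⁴; J_CD = π(0.0852)⁴/32 = 5.17×10^-6 m⁴.
θ = (T/G)·Σ L_i/J_i = (254.0/44.0×10⁹)·(0.679/8.41×10^-7 + 0.631/3.47×10^-6 + 1.18/5.17×10^-6) = 7.028×10^-3 rad.

0.403°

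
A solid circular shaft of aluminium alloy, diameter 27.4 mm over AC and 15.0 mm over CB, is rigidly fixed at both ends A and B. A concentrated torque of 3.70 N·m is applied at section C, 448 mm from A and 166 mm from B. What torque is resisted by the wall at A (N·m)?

Compatibility: T_A·a/J_AC = T_B·b/J_CB with T_A + T_B = T₀.
J_AC = 5.53×10^-8 m⁴, J_CB = 4.97×10^-9 m⁴, so T_A = T₀·(J_AC/a)/((J_AC/a)+(J_CB/b)) = 2.978 N·m, T_B = 0.7219 N·m.

2.98 N·m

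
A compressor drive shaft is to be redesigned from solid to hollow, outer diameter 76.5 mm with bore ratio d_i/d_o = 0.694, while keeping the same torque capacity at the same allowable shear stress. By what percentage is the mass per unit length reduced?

Equal τ_max and T ⇒ the solid shaft needs d_s³ = d_o³(1−k⁴), so d_s = 76.5·(1−0.694⁴)^(1/3) = 70.06 mm.
Area ratio A_h/A_s = d_o²(1−k²)/d_s² = (1−k²)/(1−k⁴)^(2/3) = 0.6181.
Mass saving = 1 − 0.6181 = 38.2 %.

38.2 %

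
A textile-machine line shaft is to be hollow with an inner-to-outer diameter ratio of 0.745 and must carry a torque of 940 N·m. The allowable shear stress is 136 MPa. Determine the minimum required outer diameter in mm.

37.1 mm

For a hollow shaft with d_i/d_o = 0.745: τ_max = 16T/(π d_o³ (1−k⁴)), so d_o = [16T/(π τ_allow (1−k⁴))]^(1/3) = [16·940.0/(π·1.36×10^8·0.6919)]^(1/3) = 0.03705 m.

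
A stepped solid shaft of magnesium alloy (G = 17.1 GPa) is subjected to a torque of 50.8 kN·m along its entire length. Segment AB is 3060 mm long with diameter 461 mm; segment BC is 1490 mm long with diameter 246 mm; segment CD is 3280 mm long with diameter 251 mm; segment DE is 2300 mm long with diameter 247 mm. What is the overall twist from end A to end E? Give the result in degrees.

3.33°

J_AB = π(0.461)⁴/32 = 4.43×10^-3 m⁴; J_BC = π(0.246)⁴/32 = 3.60×10^-4 m⁴; J_CD = π(0.251)⁴/32 = 3.90×10^-4 m⁴; J_DE = π(0.247)⁴/32 = 3.65×10^-4 m⁴.
θ = (T/G)·Σ L_i/J_i = (50800/17.1×10⁹)·(3.06/4.43×10^-3 + 1.49/3.60×10^-4 + 3.28/3.90×10^-4 + 2.30/3.65×10^-4) = 0.05807 rad.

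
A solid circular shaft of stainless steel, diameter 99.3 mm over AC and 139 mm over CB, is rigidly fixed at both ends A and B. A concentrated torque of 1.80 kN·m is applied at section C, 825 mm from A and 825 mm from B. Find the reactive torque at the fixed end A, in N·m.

372 N·m

Compatibility: T_A·a/J_AC = T_B·b/J_CB with T_A + T_B = T₀.
J_AC = 9.55×10^-6 m⁴, J_CB = 3.66×10^-5 m⁴, so T_A = T₀·(J_AC/a)/((J_AC/a)+(J_CB/b)) = 371.9 N·m, T_B = 1428 N·m.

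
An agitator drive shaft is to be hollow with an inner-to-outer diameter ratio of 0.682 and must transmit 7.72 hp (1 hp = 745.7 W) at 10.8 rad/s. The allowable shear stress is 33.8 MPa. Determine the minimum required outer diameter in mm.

ω = 10.8 rad/s, so T = P/ω = 7.72×745.7 / 10.80 = 533.0 N·m.
For a hollow shaft with d_i/d_o = 0.682: τ_max = 16T/(π d_o³ (1−k⁴)), so d_o = [16T/(π τ_allow (1−k⁴))]^(1/3) = [16·533.0/(π·3.38×10^7·0.7837)]^(1/3) = 0.04680 m.

46.8 mm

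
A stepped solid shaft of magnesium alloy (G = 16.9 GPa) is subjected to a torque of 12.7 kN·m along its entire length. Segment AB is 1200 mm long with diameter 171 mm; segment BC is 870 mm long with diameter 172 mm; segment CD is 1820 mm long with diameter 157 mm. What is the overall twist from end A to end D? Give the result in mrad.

J_AB = π(0.171)⁴/32 = 8.39×10^-5 m⁴; J_BC = π(0.172)⁴/32 = 8.59×10^-5 m⁴; J_CD = π(0.157)⁴/32 = 5.96×10^-5 m⁴.
θ = (T/G)·Σ L_i/J_i = (12700/16.9×10⁹)·(1.20/8.39×10^-5 + 0.870/8.59×10^-5 + 1.82/5.96×10^-5) = 0.04128 rad.

41.3 mrad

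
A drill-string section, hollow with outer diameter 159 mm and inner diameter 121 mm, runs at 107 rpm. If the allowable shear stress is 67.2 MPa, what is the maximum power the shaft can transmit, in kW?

395 kW

J = π(d_o⁴ − d_i⁴)/32 = π(0.159⁴ − 0.121⁴)/32 = 4.170×10^-5 m⁴.
T_max = τ_allow·J/r = 6.72×10^7 × 4.170×10^-5 / 0.0795 = 35250 N·m.
ω = 2π·107/60 = 11.21 rad/s, so P_max = T_max·ω = 3.950×10^5 W.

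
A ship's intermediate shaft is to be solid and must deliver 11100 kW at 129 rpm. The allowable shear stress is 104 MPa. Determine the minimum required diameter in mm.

ω = 2π·129/60 = 13.51 rad/s, so T = P/ω = 11100×10³ / 13.51 = 821700 N·m.
For a solid shaft τ_max = 16T/(πd³), so d = (16T/(π τ_allow))^(1/3) = (16·821700/(π·1.04×10^8))^(1/3) = 0.3427 m.

343 mm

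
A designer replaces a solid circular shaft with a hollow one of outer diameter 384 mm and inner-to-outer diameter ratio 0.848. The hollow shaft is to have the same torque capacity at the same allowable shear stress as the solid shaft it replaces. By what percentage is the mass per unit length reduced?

Equal τ_max and T ⇒ the solid shaft needs d_s³ = d_o³(1−k⁴), so d_s = 384·(1−0.848⁴)^(1/3) = 301.3 mm.
Area ratio A_h/A_s = d_o²(1−k²)/d_s² = (1−k²)/(1−k⁴)^(2/3) = 0.4564.
Mass saving = 1 − 0.4564 = 54.4 %.

54.4 %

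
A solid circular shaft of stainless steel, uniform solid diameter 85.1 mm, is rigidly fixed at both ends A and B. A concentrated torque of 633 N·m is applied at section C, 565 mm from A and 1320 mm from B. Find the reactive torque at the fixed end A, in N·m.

443 N·m

With uniform GJ and both ends fixed, compatibility θ_AC = θ_CB gives T_A·a = T_B·b, together with T_A + T_B = T₀.
T_A = T₀·b/(a+b) = 633.0·1320/1885 = 443.3 N·m; T_B = 189.7 N·m.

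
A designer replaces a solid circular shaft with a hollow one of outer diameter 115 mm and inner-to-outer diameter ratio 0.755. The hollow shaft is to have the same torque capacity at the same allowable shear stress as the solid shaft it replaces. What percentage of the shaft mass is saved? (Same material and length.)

44.1 %

Equal τ_max and T ⇒ the solid shaft needs d_s³ = d_o³(1−k⁴), so d_s = 115·(1−0.755⁴)^(1/3) = 100.9 mm.
Area ratio A_h/A_s = d_o²(1−k²)/d_s² = (1−k²)/(1−k⁴)^(2/3) = 0.5587.
Mass saving = 1 − 0.5587 = 44.1 %.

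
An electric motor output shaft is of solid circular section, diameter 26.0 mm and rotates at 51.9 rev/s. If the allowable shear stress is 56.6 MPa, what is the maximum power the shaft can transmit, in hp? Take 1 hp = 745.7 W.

85.4 hp

J = πd⁴/32 = π(0.0260)⁴/32 = 4.486×10^-8 m⁴.
T_max = τ_allow·J/r = 5.66×10^7 × 4.486×10^-8 / 0.0130 = 195.3 N·m.
ω = 2π·51.9 = 326.1 rad/s, so P_max = T_max·ω = 6.370×10^4 W.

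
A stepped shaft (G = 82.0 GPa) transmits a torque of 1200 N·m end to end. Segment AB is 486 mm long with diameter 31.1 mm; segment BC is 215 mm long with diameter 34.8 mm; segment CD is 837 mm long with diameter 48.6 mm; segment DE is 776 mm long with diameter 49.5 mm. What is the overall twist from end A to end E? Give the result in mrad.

J_AB = π(0.0311)⁴/32 = 9.18×10^-8 m⁴; J_BC = π(0.0348)⁴/32 = 1.44×10^-7 m⁴; J_CD = π(0.0486)⁴/32 = 5.48×10^-7 m⁴; J_DE = π(0.0495)⁴/32 = 5.89×10^-7 m⁴.
θ = (T/G)·Σ L_i/J_i = (1200/82.0×10⁹)·(0.486/9.18×10^-8 + 0.215/1.44×10^-7 + 0.837/5.48×10^-7 + 0.776/5.89×10^-7) = 0.1409 rad.

141 mrad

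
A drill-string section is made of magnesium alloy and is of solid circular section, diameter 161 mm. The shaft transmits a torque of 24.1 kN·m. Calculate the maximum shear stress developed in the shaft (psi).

J = πd⁴/32 = π(0.161)⁴/32 = 6.596×10^-5 m⁴.
τ_max = T·r/J = 24100 × 0.0805 / 6.596×10^-5 = 2.941×10^7 Pa.

4270 psi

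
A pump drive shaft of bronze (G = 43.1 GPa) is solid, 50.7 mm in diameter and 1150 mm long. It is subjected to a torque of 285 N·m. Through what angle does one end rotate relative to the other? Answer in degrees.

J = πd⁴/32 = π(0.0507)⁴/32 = 6.487×10^-7 m⁴.
θ = T·L/(G·J) = 285.0 × 1.15 / (43.1×10⁹ × 6.487×10^-7) = 0.01172 rad.

0.672°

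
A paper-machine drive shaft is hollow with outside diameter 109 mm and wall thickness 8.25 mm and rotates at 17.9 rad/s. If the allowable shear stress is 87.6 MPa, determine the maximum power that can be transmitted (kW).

J = π(d_o⁴ − d_i⁴)/32 = π(0.109⁴ − 0.0925⁴)/32 = 6.671×10^-6 m⁴.
T_max = τ_allow·J/r = 8.76×10^7 × 6.671×10^-6 / 0.0545 = 10720 N·m.
ω = 17.9 rad/s, so P_max = T_max·ω = 1.919×10^5 W.

192 kW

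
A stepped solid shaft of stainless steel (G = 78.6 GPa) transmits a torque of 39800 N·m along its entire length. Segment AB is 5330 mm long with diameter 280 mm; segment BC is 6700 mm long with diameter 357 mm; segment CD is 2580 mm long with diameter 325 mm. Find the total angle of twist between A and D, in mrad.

J_AB = π(0.280)⁴/32 = 6.03×10^-4 m⁴; J_BC = π(0.357)⁴/32 = 1.59×10^-3 m⁴; J_CD = π(0.325)⁴/32 = 1.10×10^-3 m⁴.
θ = (T/G)·Σ L_i/J_i = (39800/78.6×10⁹)·(5.33/6.03×10^-4 + 6.70/1.59×10^-3 + 2.58/1.10×10^-3) = 7.793×10^-3 rad.

7.79 mrad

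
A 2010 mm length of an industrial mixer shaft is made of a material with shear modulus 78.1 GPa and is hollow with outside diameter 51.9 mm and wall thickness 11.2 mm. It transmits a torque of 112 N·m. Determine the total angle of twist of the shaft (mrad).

4.52 mrad

J = π(d_o⁴ − d_i⁴)/32 = π(0.0519⁴ − 0.0295⁴)/32 = 6.380×10^-7 m⁴.
θ = T·L/(G·J) = 112.0 × 2.01 / (78.1×10⁹ × 6.380×10^-7) = 4.518×10^-3 rad.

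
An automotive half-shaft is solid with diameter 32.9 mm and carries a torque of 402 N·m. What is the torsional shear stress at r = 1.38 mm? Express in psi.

J = πd⁴/32 = π(0.0329)⁴/32 = 1.150×10^-7 m⁴.
Shear stress varies linearly with radius: τ = T·r/J = 402.0 × 0.00138 / 1.150×10^-7 = 4.823×10^6 Pa.

700 psi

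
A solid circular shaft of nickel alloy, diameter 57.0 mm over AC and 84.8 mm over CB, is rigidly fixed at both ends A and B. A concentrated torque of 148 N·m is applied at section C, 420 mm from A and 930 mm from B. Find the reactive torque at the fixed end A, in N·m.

Compatibility: T_A·a/J_AC = T_B·b/J_CB with T_A + T_B = T₀.
J_AC = 1.04×10^-6 m⁴, J_CB = 5.08×10^-6 m⁴, so T_A = T₀·(J_AC/a)/((J_AC/a)+(J_CB/b)) = 46.07 N·m, T_B = 101.9 N·m.

46.1 N·m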